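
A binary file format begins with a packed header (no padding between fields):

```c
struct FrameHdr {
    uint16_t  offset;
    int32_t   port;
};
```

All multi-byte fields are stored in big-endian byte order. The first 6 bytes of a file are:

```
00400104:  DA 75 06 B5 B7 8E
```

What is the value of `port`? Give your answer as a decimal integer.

112572302

`port` follows `offset` (2 bytes), so it starts at byte offset 2 and occupies 4 bytes.
Bytes at offsets 2..5: 06 B5 B7 8E.
Big-endian: lowest address holds the most-significant byte.
The bytes are already most-significant first: 0x06B5B78E.
0x06B5B78E = 112572302.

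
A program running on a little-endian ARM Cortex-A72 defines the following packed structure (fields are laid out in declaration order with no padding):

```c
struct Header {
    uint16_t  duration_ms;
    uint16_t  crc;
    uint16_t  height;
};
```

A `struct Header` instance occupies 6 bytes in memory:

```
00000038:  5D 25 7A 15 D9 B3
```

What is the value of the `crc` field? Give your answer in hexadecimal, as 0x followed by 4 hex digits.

`crc` follows `duration_ms` (2 bytes), so it starts at byte offset 2 and occupies 2 bytes.
Bytes at offsets 2..3: 7A 15.
In little-endian order the low byte comes first in memory.
Reassemble most-significant byte first: 15 7A → 0x157A.

0x157A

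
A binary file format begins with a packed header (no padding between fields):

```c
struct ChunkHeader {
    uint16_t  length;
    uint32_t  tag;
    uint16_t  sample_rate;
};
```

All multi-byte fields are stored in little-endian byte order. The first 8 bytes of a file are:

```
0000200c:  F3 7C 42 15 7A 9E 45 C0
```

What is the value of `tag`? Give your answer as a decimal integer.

2658800962

`tag` follows `length` (2 bytes), so it starts at byte offset 2 and occupies 4 bytes.
Bytes at offsets 2..5: 42 15 7A 9E.
Little-endian stores the least-significant byte at the lowest address.
Reassemble most-significant byte first: 9E 7A 15 42 → 0x9E7A1542.
0x9E7A1542 = 2658800962.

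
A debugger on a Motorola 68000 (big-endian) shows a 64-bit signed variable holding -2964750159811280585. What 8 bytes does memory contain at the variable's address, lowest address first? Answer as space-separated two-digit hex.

D6 DB 17 70 04 AA 81 37

Two's complement of -2964750159811280585 in 64 bits: 2964750159811280585 = 0x2924E88FFB557EC9; invert → 0xD6DB177004AA8136; add 1 → 0xD6DB177004AA8137.
Split into bytes (most-significant first): D6 DB 17 70 04 AA 81 37.
Big-endian stores the most-significant byte at the lowest address.
So the memory order matches the most-significant-first order: D6 DB 17 70 04 AA 81 37.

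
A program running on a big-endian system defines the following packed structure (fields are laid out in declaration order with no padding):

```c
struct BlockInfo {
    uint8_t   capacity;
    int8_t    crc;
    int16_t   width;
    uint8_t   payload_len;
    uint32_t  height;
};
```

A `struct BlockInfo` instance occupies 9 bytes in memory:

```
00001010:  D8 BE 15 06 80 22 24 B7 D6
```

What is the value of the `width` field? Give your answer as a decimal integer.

5382

`width` follows `capacity` (1 B), `crc` (1 B), so it starts at offset 1 + 1 = 2 and occupies 2 bytes.
Bytes at offsets 2..3: 15 06.
Big-endian: lowest address holds the most-significant byte.
The bytes are already most-significant first: 0x1506.
0x1506 = 5382.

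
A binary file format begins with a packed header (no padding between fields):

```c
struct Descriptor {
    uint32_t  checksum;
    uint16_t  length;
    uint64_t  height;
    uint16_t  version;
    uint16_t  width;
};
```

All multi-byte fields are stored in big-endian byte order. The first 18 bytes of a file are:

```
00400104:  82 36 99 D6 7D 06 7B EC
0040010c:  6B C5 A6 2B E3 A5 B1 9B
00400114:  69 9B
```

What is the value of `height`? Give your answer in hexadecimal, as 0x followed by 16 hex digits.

`height` follows `checksum` (4 B), `length` (2 B), so it starts at offset 4 + 2 = 6 and occupies 8 bytes.
Bytes at offsets 6..13: 7B EC 6B C5 A6 2B E3 A5.
In big-endian order the high byte comes first in memory.
The bytes are already most-significant first: 0x7BEC6BC5A62BE3A5.

0x7BEC6BC5A62BE3A5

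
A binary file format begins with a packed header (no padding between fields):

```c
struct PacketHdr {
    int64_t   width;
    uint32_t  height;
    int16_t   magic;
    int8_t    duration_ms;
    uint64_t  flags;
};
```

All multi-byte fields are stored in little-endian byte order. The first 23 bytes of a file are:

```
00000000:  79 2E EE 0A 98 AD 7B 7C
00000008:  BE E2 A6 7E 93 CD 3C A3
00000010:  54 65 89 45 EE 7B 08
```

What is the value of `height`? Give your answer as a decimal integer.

2124866238

`height` follows `width` (8 bytes), so it starts at byte offset 8 and occupies 4 bytes.
Bytes at offsets 8..11: BE E2 A6 7E.
In little-endian order the low byte comes first in memory.
Reassemble most-significant byte first: 7E A6 E2 BE → 0x7EA6E2BE.
0x7EA6E2BE = 2124866238.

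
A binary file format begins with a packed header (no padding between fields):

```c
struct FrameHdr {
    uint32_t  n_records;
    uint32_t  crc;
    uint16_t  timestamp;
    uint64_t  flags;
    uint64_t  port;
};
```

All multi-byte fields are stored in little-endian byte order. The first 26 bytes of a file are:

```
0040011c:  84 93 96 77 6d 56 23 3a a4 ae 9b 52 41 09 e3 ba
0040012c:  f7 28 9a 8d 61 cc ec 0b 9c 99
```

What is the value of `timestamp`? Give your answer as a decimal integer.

44708

`timestamp` follows `n_records` (4 B), `crc` (4 B), so it starts at offset 4 + 4 = 8 and occupies 2 bytes.
Bytes at offsets 8..9: A4 AE.
Little-endian: lowest address holds the least-significant byte.
Reassemble most-significant byte first: AE A4 → 0xAEA4.
0xAEA4 = 44708.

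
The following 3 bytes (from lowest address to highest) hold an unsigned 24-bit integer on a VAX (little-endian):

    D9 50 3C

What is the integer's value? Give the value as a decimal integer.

3952857

Little-endian stores the least-significant byte at the lowest address.
Reassemble most-significant byte first: 3C 50 D9 → 0x3C50D9.
0x3C50D9 = 3952857.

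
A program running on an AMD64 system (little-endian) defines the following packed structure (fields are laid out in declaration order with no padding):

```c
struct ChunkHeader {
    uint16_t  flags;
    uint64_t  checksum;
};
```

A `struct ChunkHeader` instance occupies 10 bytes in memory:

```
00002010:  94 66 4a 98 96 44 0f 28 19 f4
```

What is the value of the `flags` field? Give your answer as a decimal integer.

`flags` is the first field, at byte offset 0, occupying 2 bytes.
Bytes at offsets 0..1: 94 66.
Little-endian: lowest address holds the least-significant byte.
Reassemble most-significant byte first: 66 94 → 0x6694.
0x6694 = 26260.

26260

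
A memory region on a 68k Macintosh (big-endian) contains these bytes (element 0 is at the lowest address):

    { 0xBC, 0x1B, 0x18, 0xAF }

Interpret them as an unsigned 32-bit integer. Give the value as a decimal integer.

Big-endian: lowest address holds the most-significant byte.
The bytes are already most-significant first: 0xBC1B18AF.
0xBC1B18AF = 3155892399.

3155892399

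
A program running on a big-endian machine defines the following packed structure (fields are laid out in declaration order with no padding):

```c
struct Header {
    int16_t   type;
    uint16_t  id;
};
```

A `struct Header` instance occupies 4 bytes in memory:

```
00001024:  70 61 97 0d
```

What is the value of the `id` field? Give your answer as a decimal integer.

38669

`id` follows `type` (2 bytes), so it starts at byte offset 2 and occupies 2 bytes.
Bytes at offsets 2..3: 97 0D.
Big-endian: lowest address holds the most-significant byte.
The bytes are already most-significant first: 0x970D.
0x970D = 38669.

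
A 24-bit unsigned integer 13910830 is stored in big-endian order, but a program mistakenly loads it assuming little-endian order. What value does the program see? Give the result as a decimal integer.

13910830 in 24-bit hexadecimal is 0xD4432E.
Stored big-endian, the bytes at ascending addresses are D4 43 2E.
Read back as little-endian, the first byte is least significant, giving 0x2E43D4.
0x2E43D4 = 3032020.

3032020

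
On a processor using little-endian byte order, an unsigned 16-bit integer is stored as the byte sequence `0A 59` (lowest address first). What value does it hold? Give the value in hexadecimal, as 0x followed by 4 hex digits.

In little-endian order the low byte comes first in memory.
Reassemble most-significant byte first: 59 0A → 0x590A.

0x590A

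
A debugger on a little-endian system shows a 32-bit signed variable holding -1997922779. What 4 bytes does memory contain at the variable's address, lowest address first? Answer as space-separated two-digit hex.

Two's complement of -1997922779 in 32 bits: 1997922779 = 0x7715E1DB; invert → 0x88EA1E24; add 1 → 0x88EA1E25.
Split into bytes (most-significant first): 88 EA 1E 25.
Little-endian: lowest address holds the least-significant byte.
So at ascending addresses the bytes are 25 1E EA 88.

25 1E EA 88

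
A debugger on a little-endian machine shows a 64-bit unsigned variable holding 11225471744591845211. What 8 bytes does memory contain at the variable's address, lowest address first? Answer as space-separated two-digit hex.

11225471744591845211 in hexadecimal, padded to 64 bits, is 0x9BC8E3139C94D75B.
Split into bytes (most-significant first): 9B C8 E3 13 9C 94 D7 5B.
Little-endian: lowest address holds the least-significant byte.
So at ascending addresses the bytes are 5B D7 94 9C 13 E3 C8 9B.

5B D7 94 9C 13 E3 C8 9B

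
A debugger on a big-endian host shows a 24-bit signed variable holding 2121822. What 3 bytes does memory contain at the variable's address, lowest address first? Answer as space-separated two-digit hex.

2121822 in hexadecimal, padded to 24 bits, is 0x20605E.
Split into bytes (most-significant first): 20 60 5E.
Big-endian stores the most-significant byte at the lowest address.
So the memory order matches the most-significant-first order: 20 60 5E.

20 60 5E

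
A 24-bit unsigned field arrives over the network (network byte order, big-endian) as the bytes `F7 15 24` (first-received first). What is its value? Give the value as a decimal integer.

16192804

In big-endian order the high byte comes first in memory.
The bytes are already most-significant first: 0xF71524.
0xF71524 = 16192804.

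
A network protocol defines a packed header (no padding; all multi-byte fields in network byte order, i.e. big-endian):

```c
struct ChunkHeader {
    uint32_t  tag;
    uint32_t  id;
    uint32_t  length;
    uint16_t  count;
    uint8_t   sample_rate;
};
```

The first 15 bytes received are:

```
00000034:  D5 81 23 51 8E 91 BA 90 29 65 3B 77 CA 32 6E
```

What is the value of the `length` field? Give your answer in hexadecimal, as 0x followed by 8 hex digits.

`length` follows `tag` (4 B), `id` (4 B), so it starts at offset 4 + 4 = 8 and occupies 4 bytes.
Bytes at offsets 8..11: 29 65 3B 77.
Big-endian stores the most-significant byte at the lowest address.
The bytes are already most-significant first: 0x29653B77.

0x29653B77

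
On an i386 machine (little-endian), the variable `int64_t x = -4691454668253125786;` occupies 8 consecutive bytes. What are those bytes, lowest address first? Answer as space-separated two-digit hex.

66 A3 EC EA D5 9A E4 BE

Two's complement of -4691454668253125786 in 64 bits: 4691454668253125786 = 0x411B652A15135C9A; invert → 0xBEE49AD5EAECA365; add 1 → 0xBEE49AD5EAECA366.
Split into bytes (most-significant first): BE E4 9A D5 EA EC A3 66.
Little-endian: lowest address holds the least-significant byte.
So at ascending addresses the bytes are 66 A3 EC EA D5 9A E4 BE.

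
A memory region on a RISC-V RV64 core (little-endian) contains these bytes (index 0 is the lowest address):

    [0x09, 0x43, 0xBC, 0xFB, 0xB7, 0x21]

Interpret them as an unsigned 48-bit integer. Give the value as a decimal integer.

Little-endian: lowest address holds the least-significant byte.
Reassemble most-significant byte first: 21 B7 FB BC 43 09 → 0x21B7FBBC4309.
0x21B7FBBC4309 = 37074086150921.

37074086150921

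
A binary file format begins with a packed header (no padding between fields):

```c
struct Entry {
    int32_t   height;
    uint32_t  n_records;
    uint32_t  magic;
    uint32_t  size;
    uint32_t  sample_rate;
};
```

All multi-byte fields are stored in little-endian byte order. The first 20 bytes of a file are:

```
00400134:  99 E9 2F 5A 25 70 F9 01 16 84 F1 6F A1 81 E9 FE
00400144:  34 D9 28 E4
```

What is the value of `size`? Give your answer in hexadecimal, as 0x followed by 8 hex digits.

0xFEE981A1

`size` follows `height` (4 B), `n_records` (4 B), `magic` (4 B), so it starts at offset 4 + 4 + 4 = 12 and occupies 4 bytes.
Bytes at offsets 12..15: A1 81 E9 FE.
In little-endian order the low byte comes first in memory.
Reassemble most-significant byte first: FE E9 81 A1 → 0xFEE981A1.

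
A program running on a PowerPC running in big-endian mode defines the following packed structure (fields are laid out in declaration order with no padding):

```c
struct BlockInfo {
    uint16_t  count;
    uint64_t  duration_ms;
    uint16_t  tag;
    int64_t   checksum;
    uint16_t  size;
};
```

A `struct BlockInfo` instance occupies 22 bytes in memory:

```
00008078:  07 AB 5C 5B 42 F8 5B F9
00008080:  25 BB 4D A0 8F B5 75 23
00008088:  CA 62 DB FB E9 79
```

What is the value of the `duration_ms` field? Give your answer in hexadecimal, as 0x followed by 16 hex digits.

`duration_ms` follows `count` (2 bytes), so it starts at byte offset 2 and occupies 8 bytes.
Bytes at offsets 2..9: 5C 5B 42 F8 5B F9 25 BB.
Big-endian: lowest address holds the most-significant byte.
The bytes are already most-significant first: 0x5C5B42F85BF925BB.

0x5C5B42F85BF925BB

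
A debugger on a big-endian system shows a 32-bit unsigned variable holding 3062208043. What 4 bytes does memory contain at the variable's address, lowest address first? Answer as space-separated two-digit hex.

B6 85 96 2B

3062208043 in hexadecimal, padded to 32 bits, is 0xB685962B.
Split into bytes (most-significant first): B6 85 96 2B.
Big-endian stores the most-significant byte at the lowest address.
So the memory order matches the most-significant-first order: B6 85 96 2B.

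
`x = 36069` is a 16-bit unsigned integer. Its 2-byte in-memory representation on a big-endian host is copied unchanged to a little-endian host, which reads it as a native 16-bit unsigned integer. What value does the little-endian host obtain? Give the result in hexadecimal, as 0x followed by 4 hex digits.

0xE58C

36069 in 16-bit hexadecimal is 0x8CE5.
Stored big-endian, the bytes at ascending addresses are 8C E5.
Read back as little-endian, the first byte is least significant, giving 0xE58C.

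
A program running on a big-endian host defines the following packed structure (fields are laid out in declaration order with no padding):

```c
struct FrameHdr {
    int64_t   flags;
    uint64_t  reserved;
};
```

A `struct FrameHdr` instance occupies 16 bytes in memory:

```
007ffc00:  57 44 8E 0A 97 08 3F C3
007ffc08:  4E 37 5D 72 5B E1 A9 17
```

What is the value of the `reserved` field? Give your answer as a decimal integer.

5636076204426635543

`reserved` follows `flags` (8 bytes), so it starts at byte offset 8 and occupies 8 bytes.
Bytes at offsets 8..15: 4E 37 5D 72 5B E1 A9 17.
Big-endian: lowest address holds the most-significant byte.
The bytes are already most-significant first: 0x4E375D725BE1A917.
0x4E375D725BE1A917 = 5636076204426635543.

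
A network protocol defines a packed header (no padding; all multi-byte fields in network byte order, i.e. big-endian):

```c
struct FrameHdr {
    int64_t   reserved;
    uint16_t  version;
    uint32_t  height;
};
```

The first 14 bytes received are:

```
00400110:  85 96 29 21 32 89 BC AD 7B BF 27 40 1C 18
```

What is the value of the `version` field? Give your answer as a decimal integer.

31679

`version` follows `reserved` (8 bytes), so it starts at byte offset 8 and occupies 2 bytes.
Bytes at offsets 8..9: 7B BF.
In big-endian order the high byte comes first in memory.
The bytes are already most-significant first: 0x7BBF.
0x7BBF = 31679.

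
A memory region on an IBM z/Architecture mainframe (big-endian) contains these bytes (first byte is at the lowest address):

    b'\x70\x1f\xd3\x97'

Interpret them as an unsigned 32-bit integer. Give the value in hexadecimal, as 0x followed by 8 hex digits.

0x701FD397

Big-endian stores the most-significant byte at the lowest address.
The bytes are already most-significant first: 0x701FD397.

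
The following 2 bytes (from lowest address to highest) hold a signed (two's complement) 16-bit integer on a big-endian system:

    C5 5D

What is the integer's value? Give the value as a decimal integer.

-15011

Big-endian stores the most-significant byte at the lowest address.
The bytes are already most-significant first: 0xC55D.
Top bit is set, so as a signed 16-bit value this is 0xC55D − 2^16 = -15011.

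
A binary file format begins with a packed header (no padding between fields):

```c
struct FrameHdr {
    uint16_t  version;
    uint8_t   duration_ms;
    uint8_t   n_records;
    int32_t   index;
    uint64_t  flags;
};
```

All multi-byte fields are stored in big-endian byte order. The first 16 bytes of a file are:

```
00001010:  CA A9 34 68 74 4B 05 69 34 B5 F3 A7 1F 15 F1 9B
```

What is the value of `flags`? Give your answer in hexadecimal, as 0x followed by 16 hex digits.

`flags` follows `version` (2 B), `duration_ms` (1 B), `n_records` (1 B), `index` (4 B), so it starts at offset 2 + 1 + 1 + 4 = 8 and occupies 8 bytes.
Bytes at offsets 8..15: 34 B5 F3 A7 1F 15 F1 9B.
Big-endian stores the most-significant byte at the lowest address.
The bytes are already most-significant first: 0x34B5F3A71F15F19B.

0x34B5F3A71F15F19B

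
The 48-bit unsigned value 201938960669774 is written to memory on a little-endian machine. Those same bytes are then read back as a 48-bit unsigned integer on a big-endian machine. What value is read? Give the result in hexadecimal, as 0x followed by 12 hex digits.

0x4E5C0494A9B7

201938960669774 in 48-bit hexadecimal is 0xB7A994045C4E.
Stored little-endian, the bytes at ascending addresses are 4E 5C 04 94 A9 B7.
Read back as big-endian, the last byte is least significant, giving 0x4E5C0494A9B7.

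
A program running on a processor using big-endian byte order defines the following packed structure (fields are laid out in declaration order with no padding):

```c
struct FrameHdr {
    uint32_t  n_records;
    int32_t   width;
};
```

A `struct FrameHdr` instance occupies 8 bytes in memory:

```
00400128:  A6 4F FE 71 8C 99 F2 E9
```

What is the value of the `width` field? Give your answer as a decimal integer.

`width` follows `n_records` (4 bytes), so it starts at byte offset 4 and occupies 4 bytes.
Bytes at offsets 4..7: 8C 99 F2 E9.
Big-endian: lowest address holds the most-significant byte.
The bytes are already most-significant first: 0x8C99F2E9.
Top bit is set, so as a signed 32-bit value this is 0x8C99F2E9 − 2^32 = -1936067863.

-1936067863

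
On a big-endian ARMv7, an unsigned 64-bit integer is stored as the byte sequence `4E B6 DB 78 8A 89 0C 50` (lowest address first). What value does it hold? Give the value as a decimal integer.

5671962091486514256

Big-endian stores the most-significant byte at the lowest address.
The bytes are already most-significant first: 0x4EB6DB788A890C50.
0x4EB6DB788A890C50 = 5671962091486514256.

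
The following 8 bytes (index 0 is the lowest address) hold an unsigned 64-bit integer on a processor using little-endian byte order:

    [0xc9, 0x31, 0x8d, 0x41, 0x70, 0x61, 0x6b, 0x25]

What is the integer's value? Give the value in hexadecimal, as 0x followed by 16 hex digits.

In little-endian order the low byte comes first in memory.
Reassemble most-significant byte first: 25 6B 61 70 41 8D 31 C9 → 0x256B6170418D31C9.

0x256B6170418D31C9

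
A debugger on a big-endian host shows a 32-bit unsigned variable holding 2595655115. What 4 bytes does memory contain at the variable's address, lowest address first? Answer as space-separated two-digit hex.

9A B6 8D CB

2595655115 in hexadecimal, padded to 32 bits, is 0x9AB68DCB.
Split into bytes (most-significant first): 9A B6 8D CB.
Big-endian stores the most-significant byte at the lowest address.
So the memory order matches the most-significant-first order: 9A B6 8D CB.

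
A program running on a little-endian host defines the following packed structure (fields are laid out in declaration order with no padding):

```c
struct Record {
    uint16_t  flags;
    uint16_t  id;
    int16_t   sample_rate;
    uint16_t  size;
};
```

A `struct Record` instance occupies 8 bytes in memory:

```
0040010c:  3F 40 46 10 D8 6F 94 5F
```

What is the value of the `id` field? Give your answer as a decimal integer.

`id` follows `flags` (2 bytes), so it starts at byte offset 2 and occupies 2 bytes.
Bytes at offsets 2..3: 46 10.
In little-endian order the low byte comes first in memory.
Reassemble most-significant byte first: 10 46 → 0x1046.
0x1046 = 4166.

4166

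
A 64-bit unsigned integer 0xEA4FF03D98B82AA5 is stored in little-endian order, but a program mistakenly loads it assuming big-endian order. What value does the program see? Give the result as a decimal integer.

Stored little-endian, the bytes at ascending addresses are A5 2A B8 98 3D F0 4F EA.
Read back as big-endian, the last byte is least significant, giving 0xA52AB8983DF04FEA.
0xA52AB8983DF04FEA = 11901527929293656042.

11901527929293656042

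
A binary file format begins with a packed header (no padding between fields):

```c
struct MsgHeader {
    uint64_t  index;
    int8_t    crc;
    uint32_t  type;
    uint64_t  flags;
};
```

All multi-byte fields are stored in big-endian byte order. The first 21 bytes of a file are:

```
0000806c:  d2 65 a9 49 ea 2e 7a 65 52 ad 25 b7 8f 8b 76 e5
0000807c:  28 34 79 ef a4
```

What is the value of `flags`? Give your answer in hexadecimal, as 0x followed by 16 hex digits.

`flags` follows `index` (8 B), `crc` (1 B), `type` (4 B), so it starts at offset 8 + 1 + 4 = 13 and occupies 8 bytes.
Bytes at offsets 13..20: 8B 76 E5 28 34 79 EF A4.
Big-endian stores the most-significant byte at the lowest address.
The bytes are already most-significant first: 0x8B76E5283479EFA4.

0x8B76E5283479EFA4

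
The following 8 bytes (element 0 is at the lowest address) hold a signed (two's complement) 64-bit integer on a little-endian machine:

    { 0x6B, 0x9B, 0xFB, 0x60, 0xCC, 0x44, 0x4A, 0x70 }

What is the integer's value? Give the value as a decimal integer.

8091355325115636587

Little-endian stores the least-significant byte at the lowest address.
Reassemble most-significant byte first: 70 4A 44 CC 60 FB 9B 6B → 0x704A44CC60FB9B6B.
0x704A44CC60FB9B6B = 8091355325115636587.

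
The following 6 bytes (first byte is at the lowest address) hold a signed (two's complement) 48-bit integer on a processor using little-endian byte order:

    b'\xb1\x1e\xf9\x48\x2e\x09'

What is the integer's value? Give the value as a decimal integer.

Little-endian: lowest address holds the least-significant byte.
Reassemble most-significant byte first: 09 2E 48 F9 1E B1 → 0x092E48F91EB1.
0x092E48F91EB1 = 10094397431473.

10094397431473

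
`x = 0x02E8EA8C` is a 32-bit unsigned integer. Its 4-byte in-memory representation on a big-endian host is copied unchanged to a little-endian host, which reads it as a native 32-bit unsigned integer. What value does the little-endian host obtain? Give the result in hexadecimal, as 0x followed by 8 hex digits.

Stored big-endian, the bytes at ascending addresses are 02 E8 EA 8C.
Read back as little-endian, the first byte is least significant, giving 0x8CEAE802.

0x8CEAE802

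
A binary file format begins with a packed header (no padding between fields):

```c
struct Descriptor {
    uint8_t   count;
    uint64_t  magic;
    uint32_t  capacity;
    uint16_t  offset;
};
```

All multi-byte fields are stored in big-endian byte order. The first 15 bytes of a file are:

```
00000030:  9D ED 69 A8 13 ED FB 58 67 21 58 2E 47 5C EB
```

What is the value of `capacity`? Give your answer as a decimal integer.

`capacity` follows `count` (1 B), `magic` (8 B), so it starts at offset 1 + 8 = 9 and occupies 4 bytes.
Bytes at offsets 9..12: 21 58 2E 47.
In big-endian order the high byte comes first in memory.
The bytes are already most-significant first: 0x21582E47.
0x21582E47 = 559427143.

559427143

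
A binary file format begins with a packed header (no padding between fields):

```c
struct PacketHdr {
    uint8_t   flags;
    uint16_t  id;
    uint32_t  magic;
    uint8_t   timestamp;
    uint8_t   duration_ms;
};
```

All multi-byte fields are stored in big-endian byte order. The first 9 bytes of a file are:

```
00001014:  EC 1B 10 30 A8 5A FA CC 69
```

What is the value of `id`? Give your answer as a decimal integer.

`id` follows `flags` (1 byte), so it starts at byte offset 1 and occupies 2 bytes.
Bytes at offsets 1..2: 1B 10.
In big-endian order the high byte comes first in memory.
The bytes are already most-significant first: 0x1B10.
0x1B10 = 6928.

6928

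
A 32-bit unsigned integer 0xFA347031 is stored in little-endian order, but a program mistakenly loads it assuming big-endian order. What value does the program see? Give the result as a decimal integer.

829437178

Stored little-endian, the bytes at ascending addresses are 31 70 34 FA.
Read back as big-endian, the last byte is least significant, giving 0x317034FA.
0x317034FA = 829437178.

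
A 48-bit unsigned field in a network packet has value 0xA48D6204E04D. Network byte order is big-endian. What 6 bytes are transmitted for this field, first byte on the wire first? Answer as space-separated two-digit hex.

Split into bytes (most-significant first): A4 8D 62 04 E0 4D.
In big-endian order the high byte comes first in memory.
So the memory order matches the most-significant-first order: A4 8D 62 04 E0 4D.

A4 8D 62 04 E0 4D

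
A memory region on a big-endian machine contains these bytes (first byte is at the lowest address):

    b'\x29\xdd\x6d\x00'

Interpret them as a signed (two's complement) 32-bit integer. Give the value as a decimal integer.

702377216

Big-endian stores the most-significant byte at the lowest address.
The bytes are already most-significant first: 0x29DD6D00.
0x29DD6D00 = 702377216.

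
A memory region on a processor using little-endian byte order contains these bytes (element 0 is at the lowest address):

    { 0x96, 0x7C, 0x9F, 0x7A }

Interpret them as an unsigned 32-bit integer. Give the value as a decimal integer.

2057272470

Little-endian stores the least-significant byte at the lowest address.
Reassemble most-significant byte first: 7A 9F 7C 96 → 0x7A9F7C96.
0x7A9F7C96 = 2057272470.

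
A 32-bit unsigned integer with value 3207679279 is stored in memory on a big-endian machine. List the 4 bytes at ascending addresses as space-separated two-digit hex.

3207679279 in hexadecimal, padded to 32 bits, is 0xBF314D2F.
Split into bytes (most-significant first): BF 31 4D 2F.
Big-endian: lowest address holds the most-significant byte.
So the memory order matches the most-significant-first order: BF 31 4D 2F.

BF 31 4D 2F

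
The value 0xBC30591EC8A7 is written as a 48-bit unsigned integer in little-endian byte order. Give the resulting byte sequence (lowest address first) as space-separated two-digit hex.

A7 C8 1E 59 30 BC

Split into bytes (most-significant first): BC 30 59 1E C8 A7.
In little-endian order the low byte comes first in memory.
So at ascending addresses the bytes are A7 C8 1E 59 30 BC.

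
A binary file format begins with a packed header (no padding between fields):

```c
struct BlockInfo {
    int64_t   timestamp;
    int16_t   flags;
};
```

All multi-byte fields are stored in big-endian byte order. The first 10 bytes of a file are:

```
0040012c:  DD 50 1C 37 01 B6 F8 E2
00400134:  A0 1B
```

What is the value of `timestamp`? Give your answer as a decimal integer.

-2499466770613077790

`timestamp` is the first field, at byte offset 0, occupying 8 bytes.
Bytes at offsets 0..7: DD 50 1C 37 01 B6 F8 E2.
In big-endian order the high byte comes first in memory.
The bytes are already most-significant first: 0xDD501C3701B6F8E2.
Top bit is set, so as a signed 64-bit value this is 0xDD501C3701B6F8E2 − 2^64 = -2499466770613077790.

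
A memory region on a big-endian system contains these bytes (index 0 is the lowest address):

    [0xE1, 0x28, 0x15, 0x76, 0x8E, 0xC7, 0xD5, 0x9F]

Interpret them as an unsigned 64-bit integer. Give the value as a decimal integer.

16224241256547997087

Big-endian: lowest address holds the most-significant byte.
The bytes are already most-significant first: 0xE12815768EC7D59F.
0xE12815768EC7D59F = 16224241256547997087.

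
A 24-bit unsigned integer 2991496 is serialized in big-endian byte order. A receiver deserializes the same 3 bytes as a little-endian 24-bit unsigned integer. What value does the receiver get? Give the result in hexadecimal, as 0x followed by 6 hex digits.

2991496 in 24-bit hexadecimal is 0x2DA588.
Stored big-endian, the bytes at ascending addresses are 2D A5 88.
Read back as little-endian, the first byte is least significant, giving 0x88A52D.

0x88A52D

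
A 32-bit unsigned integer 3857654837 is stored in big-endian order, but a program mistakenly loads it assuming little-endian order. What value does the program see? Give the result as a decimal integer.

891613157

3857654837 in 32-bit hexadecimal is 0xE5EF2435.
Stored big-endian, the bytes at ascending addresses are E5 EF 24 35.
Read back as little-endian, the first byte is least significant, giving 0x3524EFE5.
0x3524EFE5 = 891613157.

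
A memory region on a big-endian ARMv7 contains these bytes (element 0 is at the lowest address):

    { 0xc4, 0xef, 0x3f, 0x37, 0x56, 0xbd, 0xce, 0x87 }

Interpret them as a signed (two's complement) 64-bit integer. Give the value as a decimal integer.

-4256113615930798457

Big-endian: lowest address holds the most-significant byte.
The bytes are already most-significant first: 0xC4EF3F3756BDCE87.
Top bit is set, so as a signed 64-bit value this is 0xC4EF3F3756BDCE87 − 2^64 = -4256113615930798457.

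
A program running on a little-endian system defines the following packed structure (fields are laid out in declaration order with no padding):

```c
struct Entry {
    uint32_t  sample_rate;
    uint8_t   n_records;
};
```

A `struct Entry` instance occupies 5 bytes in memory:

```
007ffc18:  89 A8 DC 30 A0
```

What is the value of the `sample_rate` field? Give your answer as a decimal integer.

819767433

`sample_rate` is the first field, at byte offset 0, occupying 4 bytes.
Bytes at offsets 0..3: 89 A8 DC 30.
In little-endian order the low byte comes first in memory.
Reassemble most-significant byte first: 30 DC A8 89 → 0x30DCA889.
0x30DCA889 = 819767433.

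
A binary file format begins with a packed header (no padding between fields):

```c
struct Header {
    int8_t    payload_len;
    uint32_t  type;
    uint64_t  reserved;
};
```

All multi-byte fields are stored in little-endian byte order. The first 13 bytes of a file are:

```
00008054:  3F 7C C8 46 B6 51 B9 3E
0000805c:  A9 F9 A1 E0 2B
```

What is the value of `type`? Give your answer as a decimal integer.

`type` follows `payload_len` (1 byte), so it starts at byte offset 1 and occupies 4 bytes.
Bytes at offsets 1..4: 7C C8 46 B6.
Little-endian: lowest address holds the least-significant byte.
Reassemble most-significant byte first: B6 46 C8 7C → 0xB646C87C.
0xB646C87C = 3058092156.

3058092156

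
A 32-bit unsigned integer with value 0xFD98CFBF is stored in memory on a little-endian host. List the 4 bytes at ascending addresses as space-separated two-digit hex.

Split into bytes (most-significant first): FD 98 CF BF.
Little-endian: lowest address holds the least-significant byte.
So at ascending addresses the bytes are BF CF 98 FD.

BF CF 98 FD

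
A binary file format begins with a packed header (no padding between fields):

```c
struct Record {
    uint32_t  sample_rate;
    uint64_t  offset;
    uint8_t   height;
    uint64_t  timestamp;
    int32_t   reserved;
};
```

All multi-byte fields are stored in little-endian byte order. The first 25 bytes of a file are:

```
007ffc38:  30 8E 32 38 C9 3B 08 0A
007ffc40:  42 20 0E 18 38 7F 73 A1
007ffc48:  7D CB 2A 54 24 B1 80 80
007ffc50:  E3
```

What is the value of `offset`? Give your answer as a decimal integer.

1733358374592461769

`offset` follows `sample_rate` (4 bytes), so it starts at byte offset 4 and occupies 8 bytes.
Bytes at offsets 4..11: C9 3B 08 0A 42 20 0E 18.
Little-endian: lowest address holds the least-significant byte.
Reassemble most-significant byte first: 18 0E 20 42 0A 08 3B C9 → 0x180E20420A083BC9.
0x180E20420A083BC9 = 1733358374592461769.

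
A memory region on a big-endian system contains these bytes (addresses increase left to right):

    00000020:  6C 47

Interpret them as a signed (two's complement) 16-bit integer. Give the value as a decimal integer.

Big-endian stores the most-significant byte at the lowest address.
The bytes are already most-significant first: 0x6C47.
0x6C47 = 27719.

27719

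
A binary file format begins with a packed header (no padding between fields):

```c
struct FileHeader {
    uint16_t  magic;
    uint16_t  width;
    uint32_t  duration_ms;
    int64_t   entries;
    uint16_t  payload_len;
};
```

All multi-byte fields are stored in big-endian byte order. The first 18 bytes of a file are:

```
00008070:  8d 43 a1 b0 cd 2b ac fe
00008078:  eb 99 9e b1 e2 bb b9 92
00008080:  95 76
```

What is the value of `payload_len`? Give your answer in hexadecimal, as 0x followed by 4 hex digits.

0x9576

`payload_len` follows `magic` (2 B), `width` (2 B), `duration_ms` (4 B), `entries` (8 B), so it starts at offset 2 + 2 + 4 + 8 = 16 and occupies 2 bytes.
Bytes at offsets 16..17: 95 76.
In big-endian order the high byte comes first in memory.
The bytes are already most-significant first: 0x9576.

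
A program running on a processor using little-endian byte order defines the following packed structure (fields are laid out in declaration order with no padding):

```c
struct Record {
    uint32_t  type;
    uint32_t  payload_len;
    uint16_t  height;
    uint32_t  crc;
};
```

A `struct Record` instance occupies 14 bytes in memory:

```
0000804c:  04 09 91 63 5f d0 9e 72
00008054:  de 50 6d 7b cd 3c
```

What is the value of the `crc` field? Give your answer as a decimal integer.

`crc` follows `type` (4 B), `payload_len` (4 B), `height` (2 B), so it starts at offset 4 + 4 + 2 = 10 and occupies 4 bytes.
Bytes at offsets 10..13: 6D 7B CD 3C.
Little-endian stores the least-significant byte at the lowest address.
Reassemble most-significant byte first: 3C CD 7B 6D → 0x3CCD7B6D.
0x3CCD7B6D = 1020099437.

1020099437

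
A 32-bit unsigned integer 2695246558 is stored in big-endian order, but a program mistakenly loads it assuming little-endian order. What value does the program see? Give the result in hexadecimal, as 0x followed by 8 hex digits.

2695246558 in 32-bit hexadecimal is 0xA0A632DE.
Stored big-endian, the bytes at ascending addresses are A0 A6 32 DE.
Read back as little-endian, the first byte is least significant, giving 0xDE32A6A0.

0xDE32A6A0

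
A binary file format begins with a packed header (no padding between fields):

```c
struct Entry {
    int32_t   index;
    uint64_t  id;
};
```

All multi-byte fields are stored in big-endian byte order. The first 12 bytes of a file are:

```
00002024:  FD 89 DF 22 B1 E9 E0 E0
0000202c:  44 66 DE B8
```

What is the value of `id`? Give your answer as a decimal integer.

`id` follows `index` (4 bytes), so it starts at byte offset 4 and occupies 8 bytes.
Bytes at offsets 4..11: B1 E9 E0 E0 44 66 DE B8.
Big-endian stores the most-significant byte at the lowest address.
The bytes are already most-significant first: 0xB1E9E0E04466DEB8.
0xB1E9E0E04466DEB8 = 12820025068111716024.

12820025068111716024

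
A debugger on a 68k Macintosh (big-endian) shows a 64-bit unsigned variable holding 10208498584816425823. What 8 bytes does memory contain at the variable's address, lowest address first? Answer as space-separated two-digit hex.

8D AB DF 60 3E 0F 9B 5F

10208498584816425823 in hexadecimal, padded to 64 bits, is 0x8DABDF603E0F9B5F.
Split into bytes (most-significant first): 8D AB DF 60 3E 0F 9B 5F.
Big-endian stores the most-significant byte at the lowest address.
So the memory order matches the most-significant-first order: 8D AB DF 60 3E 0F 9B 5F.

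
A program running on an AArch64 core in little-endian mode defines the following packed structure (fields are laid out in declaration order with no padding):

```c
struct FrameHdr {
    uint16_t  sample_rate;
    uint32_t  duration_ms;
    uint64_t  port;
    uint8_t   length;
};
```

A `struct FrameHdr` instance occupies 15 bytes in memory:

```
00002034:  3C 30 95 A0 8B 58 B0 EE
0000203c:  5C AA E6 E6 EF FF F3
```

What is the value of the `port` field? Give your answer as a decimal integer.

18442212877480554160

`port` follows `sample_rate` (2 B), `duration_ms` (4 B), so it starts at offset 2 + 4 = 6 and occupies 8 bytes.
Bytes at offsets 6..13: B0 EE 5C AA E6 E6 EF FF.
In little-endian order the low byte comes first in memory.
Reassemble most-significant byte first: FF EF E6 E6 AA 5C EE B0 → 0xFFEFE6E6AA5CEEB0.
0xFFEFE6E6AA5CEEB0 = 18442212877480554160.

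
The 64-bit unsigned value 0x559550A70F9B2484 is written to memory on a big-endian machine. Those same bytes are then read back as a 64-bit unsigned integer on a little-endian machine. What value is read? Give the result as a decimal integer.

9521906003701962069

Stored big-endian, the bytes at ascending addresses are 55 95 50 A7 0F 9B 24 84.
Read back as little-endian, the first byte is least significant, giving 0x84249B0FA7509555.
0x84249B0FA7509555 = 9521906003701962069.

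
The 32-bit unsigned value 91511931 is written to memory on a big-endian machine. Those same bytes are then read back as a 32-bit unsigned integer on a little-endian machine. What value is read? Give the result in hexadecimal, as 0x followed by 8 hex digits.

0x7B5C7405

91511931 in 32-bit hexadecimal is 0x05745C7B.
Stored big-endian, the bytes at ascending addresses are 05 74 5C 7B.
Read back as little-endian, the first byte is least significant, giving 0x7B5C7405.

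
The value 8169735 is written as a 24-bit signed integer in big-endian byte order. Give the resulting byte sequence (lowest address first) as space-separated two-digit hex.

7C A9 07

8169735 in hexadecimal, padded to 24 bits, is 0x7CA907.
Split into bytes (most-significant first): 7C A9 07.
Big-endian stores the most-significant byte at the lowest address.
So the memory order matches the most-significant-first order: 7C A9 07.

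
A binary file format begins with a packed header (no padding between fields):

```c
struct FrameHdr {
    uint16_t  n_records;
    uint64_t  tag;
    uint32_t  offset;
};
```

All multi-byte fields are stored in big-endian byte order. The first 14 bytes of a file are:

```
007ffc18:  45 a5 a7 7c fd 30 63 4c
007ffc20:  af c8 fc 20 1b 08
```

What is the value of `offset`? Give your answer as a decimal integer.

`offset` follows `n_records` (2 B), `tag` (8 B), so it starts at offset 2 + 8 = 10 and occupies 4 bytes.
Bytes at offsets 10..13: FC 20 1B 08.
Big-endian: lowest address holds the most-significant byte.
The bytes are already most-significant first: 0xFC201B08.
0xFC201B08 = 4229962504.

4229962504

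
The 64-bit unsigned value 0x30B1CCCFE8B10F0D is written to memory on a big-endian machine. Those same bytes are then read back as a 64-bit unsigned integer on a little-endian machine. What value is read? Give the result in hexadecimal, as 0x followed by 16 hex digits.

0x0D0FB1E8CFCCB130

Stored big-endian, the bytes at ascending addresses are 30 B1 CC CF E8 B1 0F 0D.
Read back as little-endian, the first byte is least significant, giving 0x0D0FB1E8CFCCB130.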